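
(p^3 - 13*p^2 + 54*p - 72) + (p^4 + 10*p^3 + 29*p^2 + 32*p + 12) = p^4 + 11*p^3 + 16*p^2 + 86*p - 60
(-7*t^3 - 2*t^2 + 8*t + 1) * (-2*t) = 14*t^4 + 4*t^3 - 16*t^2 - 2*t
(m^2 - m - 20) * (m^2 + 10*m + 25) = m^4 + 9*m^3 - 5*m^2 - 225*m - 500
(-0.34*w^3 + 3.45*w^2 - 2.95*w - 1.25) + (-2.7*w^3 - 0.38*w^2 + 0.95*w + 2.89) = -3.04*w^3 + 3.07*w^2 - 2.0*w + 1.64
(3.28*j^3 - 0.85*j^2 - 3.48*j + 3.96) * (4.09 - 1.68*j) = -5.5104*j^4 + 14.8432*j^3 + 2.3699*j^2 - 20.886*j + 16.1964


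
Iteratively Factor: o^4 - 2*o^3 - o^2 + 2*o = (o)*(o^3 - 2*o^2 - o + 2) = o*(o - 1)*(o^2 - o - 2) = o*(o - 1)*(o + 1)*(o - 2)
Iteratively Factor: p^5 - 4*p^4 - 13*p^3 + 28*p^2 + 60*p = (p - 5)*(p^4 + p^3 - 8*p^2 - 12*p) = (p - 5)*(p - 3)*(p^3 + 4*p^2 + 4*p) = (p - 5)*(p - 3)*(p + 2)*(p^2 + 2*p) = (p - 5)*(p - 3)*(p + 2)^2*(p)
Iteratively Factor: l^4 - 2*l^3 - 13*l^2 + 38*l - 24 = (l - 3)*(l^3 + l^2 - 10*l + 8) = (l - 3)*(l - 2)*(l^2 + 3*l - 4) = (l - 3)*(l - 2)*(l + 4)*(l - 1)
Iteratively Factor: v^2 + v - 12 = (v + 4)*(v - 3)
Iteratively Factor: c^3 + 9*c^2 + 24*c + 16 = (c + 4)*(c^2 + 5*c + 4) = (c + 4)^2*(c + 1)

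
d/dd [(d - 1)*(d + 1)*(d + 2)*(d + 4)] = 4*d^3 + 18*d^2 + 14*d - 6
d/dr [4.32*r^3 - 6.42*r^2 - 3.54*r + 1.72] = 12.96*r^2 - 12.84*r - 3.54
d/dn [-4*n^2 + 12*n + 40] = 12 - 8*n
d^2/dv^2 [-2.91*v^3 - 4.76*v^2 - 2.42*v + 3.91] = -17.46*v - 9.52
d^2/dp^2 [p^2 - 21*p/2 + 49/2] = 2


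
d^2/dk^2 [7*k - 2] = 0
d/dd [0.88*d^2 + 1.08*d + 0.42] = 1.76*d + 1.08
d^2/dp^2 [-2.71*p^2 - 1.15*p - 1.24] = -5.42000000000000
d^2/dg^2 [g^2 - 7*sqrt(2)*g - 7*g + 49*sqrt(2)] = 2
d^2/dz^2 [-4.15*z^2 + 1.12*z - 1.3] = -8.30000000000000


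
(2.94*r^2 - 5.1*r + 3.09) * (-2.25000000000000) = -6.615*r^2 + 11.475*r - 6.9525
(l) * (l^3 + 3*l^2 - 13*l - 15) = l^4 + 3*l^3 - 13*l^2 - 15*l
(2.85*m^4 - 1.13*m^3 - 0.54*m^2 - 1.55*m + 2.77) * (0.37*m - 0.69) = 1.0545*m^5 - 2.3846*m^4 + 0.5799*m^3 - 0.2009*m^2 + 2.0944*m - 1.9113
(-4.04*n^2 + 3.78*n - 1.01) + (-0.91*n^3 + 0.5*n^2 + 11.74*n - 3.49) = -0.91*n^3 - 3.54*n^2 + 15.52*n - 4.5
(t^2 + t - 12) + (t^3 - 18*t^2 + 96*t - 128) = t^3 - 17*t^2 + 97*t - 140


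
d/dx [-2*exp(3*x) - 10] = -6*exp(3*x)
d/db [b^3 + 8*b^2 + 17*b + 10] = 3*b^2 + 16*b + 17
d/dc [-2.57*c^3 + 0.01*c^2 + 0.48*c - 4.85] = -7.71*c^2 + 0.02*c + 0.48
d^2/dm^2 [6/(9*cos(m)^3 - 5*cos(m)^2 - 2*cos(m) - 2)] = 6*((19*cos(m) - 40*cos(2*m) + 81*cos(3*m))*(-9*cos(m)^3 + 5*cos(m)^2 + 2*cos(m) + 2)/4 - 2*(-27*cos(m)^2 + 10*cos(m) + 2)^2*sin(m)^2)/(-9*cos(m)^3 + 5*cos(m)^2 + 2*cos(m) + 2)^3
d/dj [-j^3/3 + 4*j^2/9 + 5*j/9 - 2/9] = -j^2 + 8*j/9 + 5/9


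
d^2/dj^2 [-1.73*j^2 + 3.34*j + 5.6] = -3.46000000000000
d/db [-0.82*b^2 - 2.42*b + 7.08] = -1.64*b - 2.42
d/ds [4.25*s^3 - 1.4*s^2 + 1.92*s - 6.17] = 12.75*s^2 - 2.8*s + 1.92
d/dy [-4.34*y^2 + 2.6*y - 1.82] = 2.6 - 8.68*y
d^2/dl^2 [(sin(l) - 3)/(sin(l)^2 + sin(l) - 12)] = (4*sin(l) + cos(l)^2 + 1)/(sin(l) + 4)^3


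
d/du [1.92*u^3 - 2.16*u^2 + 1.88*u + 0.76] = 5.76*u^2 - 4.32*u + 1.88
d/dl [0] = 0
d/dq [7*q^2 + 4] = 14*q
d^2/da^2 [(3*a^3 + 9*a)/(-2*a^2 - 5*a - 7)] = 6*(-23*a^3 - 105*a^2 - 21*a + 105)/(8*a^6 + 60*a^5 + 234*a^4 + 545*a^3 + 819*a^2 + 735*a + 343)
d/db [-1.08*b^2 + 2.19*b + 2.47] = 2.19 - 2.16*b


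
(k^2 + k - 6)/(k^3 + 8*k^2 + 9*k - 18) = (k - 2)/(k^2 + 5*k - 6)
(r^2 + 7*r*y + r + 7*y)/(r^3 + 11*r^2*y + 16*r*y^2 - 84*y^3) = (-r - 1)/(-r^2 - 4*r*y + 12*y^2)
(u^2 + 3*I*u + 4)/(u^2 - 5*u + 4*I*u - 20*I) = (u - I)/(u - 5)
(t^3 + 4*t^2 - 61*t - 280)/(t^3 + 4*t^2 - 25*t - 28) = (t^2 - 3*t - 40)/(t^2 - 3*t - 4)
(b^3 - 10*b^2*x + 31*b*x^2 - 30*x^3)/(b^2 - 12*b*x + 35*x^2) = (-b^2 + 5*b*x - 6*x^2)/(-b + 7*x)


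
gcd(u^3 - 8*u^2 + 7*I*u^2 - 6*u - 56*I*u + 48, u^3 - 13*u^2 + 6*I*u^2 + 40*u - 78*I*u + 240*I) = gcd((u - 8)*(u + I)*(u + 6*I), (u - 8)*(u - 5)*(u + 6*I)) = u^2 + u*(-8 + 6*I) - 48*I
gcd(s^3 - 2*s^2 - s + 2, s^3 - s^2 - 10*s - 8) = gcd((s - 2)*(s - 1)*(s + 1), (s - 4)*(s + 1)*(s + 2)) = s + 1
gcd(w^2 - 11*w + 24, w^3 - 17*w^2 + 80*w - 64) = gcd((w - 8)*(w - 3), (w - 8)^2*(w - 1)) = w - 8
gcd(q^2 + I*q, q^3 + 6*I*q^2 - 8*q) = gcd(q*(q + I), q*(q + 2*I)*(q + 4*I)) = q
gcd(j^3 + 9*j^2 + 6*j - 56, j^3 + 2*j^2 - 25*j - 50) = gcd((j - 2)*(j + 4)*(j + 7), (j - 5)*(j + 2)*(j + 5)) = 1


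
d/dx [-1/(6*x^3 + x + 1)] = (18*x^2 + 1)/(6*x^3 + x + 1)^2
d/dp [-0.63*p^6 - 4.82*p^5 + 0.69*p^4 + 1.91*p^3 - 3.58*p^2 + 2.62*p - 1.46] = -3.78*p^5 - 24.1*p^4 + 2.76*p^3 + 5.73*p^2 - 7.16*p + 2.62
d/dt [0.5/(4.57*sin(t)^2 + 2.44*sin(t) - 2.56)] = -(4.57*sin(t) + 1.22)*cos(t)/(4.57*sin(t)^2 + 2.44*sin(t) - 2.56)^2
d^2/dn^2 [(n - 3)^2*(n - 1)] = 6*n - 14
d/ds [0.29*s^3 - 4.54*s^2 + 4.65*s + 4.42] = 0.87*s^2 - 9.08*s + 4.65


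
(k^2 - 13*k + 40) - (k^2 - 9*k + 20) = 20 - 4*k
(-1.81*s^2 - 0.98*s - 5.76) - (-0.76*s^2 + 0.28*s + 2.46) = -1.05*s^2 - 1.26*s - 8.22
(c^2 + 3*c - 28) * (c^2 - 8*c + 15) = c^4 - 5*c^3 - 37*c^2 + 269*c - 420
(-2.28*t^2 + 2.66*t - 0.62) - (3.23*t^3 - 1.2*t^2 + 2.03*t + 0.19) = -3.23*t^3 - 1.08*t^2 + 0.63*t - 0.81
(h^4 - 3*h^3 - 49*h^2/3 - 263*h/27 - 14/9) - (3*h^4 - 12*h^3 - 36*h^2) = -2*h^4 + 9*h^3 + 59*h^2/3 - 263*h/27 - 14/9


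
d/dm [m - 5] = 1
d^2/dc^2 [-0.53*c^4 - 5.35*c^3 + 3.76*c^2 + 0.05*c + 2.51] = -6.36*c^2 - 32.1*c + 7.52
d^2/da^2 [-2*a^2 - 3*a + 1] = -4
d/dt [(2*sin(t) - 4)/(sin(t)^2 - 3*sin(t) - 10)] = 2*(4*sin(t) + cos(t)^2 - 17)*cos(t)/((sin(t) - 5)^2*(sin(t) + 2)^2)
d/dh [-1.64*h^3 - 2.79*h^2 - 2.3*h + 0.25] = -4.92*h^2 - 5.58*h - 2.3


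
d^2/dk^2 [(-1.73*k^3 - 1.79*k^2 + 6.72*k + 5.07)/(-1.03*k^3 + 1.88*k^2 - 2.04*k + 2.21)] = (-7.105427357601e-15*k^7 + 10.497966*k^6 - 64.585944*k^5 + 38.219592*k^4 + 208.616182*k^3 - 446.415528*k^2 + 265.640232*k - 43.17677)/(1.092727*k^9 - 5.983476*k^8 + 17.414004*k^7 - 37.379975*k^6 + 60.166536*k^5 - 74.766408*k^4 + 74.436285*k^3 - 55.137732*k^2 + 29.890692*k - 10.793861)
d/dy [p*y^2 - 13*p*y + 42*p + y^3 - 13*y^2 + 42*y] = 2*p*y - 13*p + 3*y^2 - 26*y + 42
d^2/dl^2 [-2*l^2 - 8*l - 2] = -4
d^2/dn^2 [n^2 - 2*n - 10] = 2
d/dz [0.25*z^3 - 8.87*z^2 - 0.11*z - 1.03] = 0.75*z^2 - 17.74*z - 0.11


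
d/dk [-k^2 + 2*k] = 2 - 2*k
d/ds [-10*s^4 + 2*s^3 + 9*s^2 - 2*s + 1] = -40*s^3 + 6*s^2 + 18*s - 2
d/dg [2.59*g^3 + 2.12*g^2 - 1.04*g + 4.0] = 7.77*g^2 + 4.24*g - 1.04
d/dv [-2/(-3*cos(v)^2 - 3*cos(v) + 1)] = 6*(2*cos(v) + 1)*sin(v)/(3*cos(v)^2 + 3*cos(v) - 1)^2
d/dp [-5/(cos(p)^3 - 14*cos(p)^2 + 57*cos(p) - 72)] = 5*(19 - 3*cos(p))*sin(p)/((cos(p) - 8)^2*(cos(p) - 3)^3)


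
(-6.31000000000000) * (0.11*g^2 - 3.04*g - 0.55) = -0.6941*g^2 + 19.1824*g + 3.4705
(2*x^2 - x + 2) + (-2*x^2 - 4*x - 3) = -5*x - 1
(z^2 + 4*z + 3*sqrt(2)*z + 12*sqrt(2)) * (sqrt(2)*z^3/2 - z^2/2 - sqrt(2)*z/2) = sqrt(2)*z^5/2 + 5*z^4/2 + 2*sqrt(2)*z^4 - 2*sqrt(2)*z^3 + 10*z^3 - 8*sqrt(2)*z^2 - 3*z^2 - 12*z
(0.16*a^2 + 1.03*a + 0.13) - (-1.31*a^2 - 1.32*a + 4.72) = 1.47*a^2 + 2.35*a - 4.59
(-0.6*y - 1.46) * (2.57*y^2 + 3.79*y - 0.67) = -1.542*y^3 - 6.0262*y^2 - 5.1314*y + 0.9782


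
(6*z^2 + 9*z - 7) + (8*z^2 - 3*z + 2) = 14*z^2 + 6*z - 5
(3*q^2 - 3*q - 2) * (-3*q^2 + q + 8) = -9*q^4 + 12*q^3 + 27*q^2 - 26*q - 16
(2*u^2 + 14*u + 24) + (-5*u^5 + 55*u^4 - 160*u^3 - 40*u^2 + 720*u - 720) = -5*u^5 + 55*u^4 - 160*u^3 - 38*u^2 + 734*u - 696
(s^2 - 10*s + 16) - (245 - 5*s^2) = 6*s^2 - 10*s - 229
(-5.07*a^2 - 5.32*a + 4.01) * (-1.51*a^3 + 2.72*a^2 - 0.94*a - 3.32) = 7.6557*a^5 - 5.7572*a^4 - 15.7597*a^3 + 32.7404*a^2 + 13.893*a - 13.3132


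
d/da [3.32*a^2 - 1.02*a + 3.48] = 6.64*a - 1.02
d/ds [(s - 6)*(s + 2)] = 2*s - 4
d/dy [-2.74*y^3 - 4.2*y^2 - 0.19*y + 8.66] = -8.22*y^2 - 8.4*y - 0.19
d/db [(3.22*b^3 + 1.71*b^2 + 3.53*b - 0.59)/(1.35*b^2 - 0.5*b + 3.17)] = (4.347*b^4 - 3.22*b^3 + 25.0017*b^2 + 12.4344*b + 10.8951)/(1.8225*b^4 - 1.35*b^3 + 8.809*b^2 - 3.17*b + 10.0489)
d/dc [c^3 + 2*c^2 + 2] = c*(3*c + 4)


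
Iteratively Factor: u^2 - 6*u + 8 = (u - 4)*(u - 2)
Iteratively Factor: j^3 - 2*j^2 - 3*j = (j)*(j^2 - 2*j - 3) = j*(j + 1)*(j - 3)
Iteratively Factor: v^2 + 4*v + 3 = (v + 3)*(v + 1)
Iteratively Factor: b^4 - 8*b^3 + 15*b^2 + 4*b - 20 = (b + 1)*(b^3 - 9*b^2 + 24*b - 20) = (b - 2)*(b + 1)*(b^2 - 7*b + 10) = (b - 2)^2*(b + 1)*(b - 5)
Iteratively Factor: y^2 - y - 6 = (y - 3)*(y + 2)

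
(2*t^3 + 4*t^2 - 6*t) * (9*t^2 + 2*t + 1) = 18*t^5 + 40*t^4 - 44*t^3 - 8*t^2 - 6*t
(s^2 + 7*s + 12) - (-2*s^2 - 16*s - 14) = 3*s^2 + 23*s + 26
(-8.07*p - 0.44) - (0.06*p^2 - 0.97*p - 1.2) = -0.06*p^2 - 7.1*p + 0.76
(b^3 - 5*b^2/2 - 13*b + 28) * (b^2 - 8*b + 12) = b^5 - 21*b^4/2 + 19*b^3 + 102*b^2 - 380*b + 336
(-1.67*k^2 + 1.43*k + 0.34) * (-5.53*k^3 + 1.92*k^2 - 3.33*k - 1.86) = 9.2351*k^5 - 11.1143*k^4 + 6.4265*k^3 - 1.0029*k^2 - 3.792*k - 0.6324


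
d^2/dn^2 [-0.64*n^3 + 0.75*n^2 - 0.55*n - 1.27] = 1.5 - 3.84*n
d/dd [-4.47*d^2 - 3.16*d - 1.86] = -8.94*d - 3.16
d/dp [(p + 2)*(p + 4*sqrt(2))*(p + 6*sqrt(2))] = 3*p^2 + 4*p + 20*sqrt(2)*p + 20*sqrt(2) + 48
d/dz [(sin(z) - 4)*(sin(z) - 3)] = (2*sin(z) - 7)*cos(z)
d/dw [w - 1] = 1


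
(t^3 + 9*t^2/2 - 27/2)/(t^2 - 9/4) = 2*(t^2 + 6*t + 9)/(2*t + 3)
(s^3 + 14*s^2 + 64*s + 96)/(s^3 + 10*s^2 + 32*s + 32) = (s + 6)/(s + 2)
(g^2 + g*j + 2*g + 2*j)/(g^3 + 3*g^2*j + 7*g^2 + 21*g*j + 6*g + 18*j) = (g^2 + g*j + 2*g + 2*j)/(g^3 + 3*g^2*j + 7*g^2 + 21*g*j + 6*g + 18*j)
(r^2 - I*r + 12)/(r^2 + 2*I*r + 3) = (r - 4*I)/(r - I)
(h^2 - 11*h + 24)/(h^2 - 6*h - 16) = (h - 3)/(h + 2)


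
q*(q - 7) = q^2 - 7*q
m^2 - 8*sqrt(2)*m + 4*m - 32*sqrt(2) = (m + 4)*(m - 8*sqrt(2))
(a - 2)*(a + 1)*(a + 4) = a^3 + 3*a^2 - 6*a - 8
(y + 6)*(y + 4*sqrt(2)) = y^2 + 4*sqrt(2)*y + 6*y + 24*sqrt(2)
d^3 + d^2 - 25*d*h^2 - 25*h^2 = (d + 1)*(d - 5*h)*(d + 5*h)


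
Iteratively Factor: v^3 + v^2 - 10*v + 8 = (v + 4)*(v^2 - 3*v + 2) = (v - 2)*(v + 4)*(v - 1)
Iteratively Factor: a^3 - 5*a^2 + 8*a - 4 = (a - 2)*(a^2 - 3*a + 2) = (a - 2)*(a - 1)*(a - 2)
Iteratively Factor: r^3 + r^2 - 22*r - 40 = (r + 4)*(r^2 - 3*r - 10) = (r + 2)*(r + 4)*(r - 5)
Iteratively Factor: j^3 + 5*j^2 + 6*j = (j)*(j^2 + 5*j + 6) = j*(j + 3)*(j + 2)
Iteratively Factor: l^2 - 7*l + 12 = (l - 4)*(l - 3)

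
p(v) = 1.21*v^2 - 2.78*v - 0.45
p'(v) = 2.42*v - 2.78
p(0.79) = -1.89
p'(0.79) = -0.87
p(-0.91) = 3.08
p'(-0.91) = -4.98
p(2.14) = -0.86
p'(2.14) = 2.40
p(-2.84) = 17.20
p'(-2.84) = -9.65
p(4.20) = 9.22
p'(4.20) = 7.38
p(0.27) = -1.11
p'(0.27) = -2.13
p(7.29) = 43.59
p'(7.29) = 14.86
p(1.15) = -2.05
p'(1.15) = 0.00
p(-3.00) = 18.78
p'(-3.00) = -10.04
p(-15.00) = 313.50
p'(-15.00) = -39.08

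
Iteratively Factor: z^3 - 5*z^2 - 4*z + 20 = (z - 5)*(z^2 - 4) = (z - 5)*(z + 2)*(z - 2)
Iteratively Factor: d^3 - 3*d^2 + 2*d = (d - 2)*(d^2 - d) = (d - 2)*(d - 1)*(d)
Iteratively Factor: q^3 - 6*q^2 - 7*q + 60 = (q - 4)*(q^2 - 2*q - 15) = (q - 5)*(q - 4)*(q + 3)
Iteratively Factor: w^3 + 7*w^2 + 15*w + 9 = (w + 3)*(w^2 + 4*w + 3) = (w + 1)*(w + 3)*(w + 3)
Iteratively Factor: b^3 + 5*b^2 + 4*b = (b + 4)*(b^2 + b) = b*(b + 4)*(b + 1)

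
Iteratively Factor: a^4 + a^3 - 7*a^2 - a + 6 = (a - 2)*(a^3 + 3*a^2 - a - 3) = (a - 2)*(a + 3)*(a^2 - 1) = (a - 2)*(a - 1)*(a + 3)*(a + 1)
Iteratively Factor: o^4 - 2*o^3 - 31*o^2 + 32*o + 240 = (o - 4)*(o^3 + 2*o^2 - 23*o - 60) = (o - 4)*(o + 3)*(o^2 - o - 20) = (o - 4)*(o + 3)*(o + 4)*(o - 5)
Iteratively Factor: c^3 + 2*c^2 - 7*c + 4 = (c + 4)*(c^2 - 2*c + 1) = (c - 1)*(c + 4)*(c - 1)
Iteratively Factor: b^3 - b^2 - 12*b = (b - 4)*(b^2 + 3*b) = b*(b - 4)*(b + 3)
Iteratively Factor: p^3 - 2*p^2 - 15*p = (p + 3)*(p^2 - 5*p) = (p - 5)*(p + 3)*(p)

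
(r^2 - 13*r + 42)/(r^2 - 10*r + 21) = (r - 6)/(r - 3)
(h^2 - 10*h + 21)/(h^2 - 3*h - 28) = (h - 3)/(h + 4)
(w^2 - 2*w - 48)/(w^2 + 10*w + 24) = (w - 8)/(w + 4)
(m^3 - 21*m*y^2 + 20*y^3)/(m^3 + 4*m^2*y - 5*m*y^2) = (m - 4*y)/m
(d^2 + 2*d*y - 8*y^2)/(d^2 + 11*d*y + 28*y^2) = (d - 2*y)/(d + 7*y)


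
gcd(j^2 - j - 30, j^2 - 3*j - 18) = j - 6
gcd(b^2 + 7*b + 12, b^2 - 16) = b + 4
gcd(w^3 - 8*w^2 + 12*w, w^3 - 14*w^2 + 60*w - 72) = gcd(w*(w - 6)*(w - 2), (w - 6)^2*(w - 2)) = w^2 - 8*w + 12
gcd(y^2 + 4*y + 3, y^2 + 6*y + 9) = y + 3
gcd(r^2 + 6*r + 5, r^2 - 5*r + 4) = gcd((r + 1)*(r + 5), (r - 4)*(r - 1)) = 1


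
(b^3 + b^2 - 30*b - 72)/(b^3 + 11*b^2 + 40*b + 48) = (b - 6)/(b + 4)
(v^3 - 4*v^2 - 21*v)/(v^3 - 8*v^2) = (v^2 - 4*v - 21)/(v*(v - 8))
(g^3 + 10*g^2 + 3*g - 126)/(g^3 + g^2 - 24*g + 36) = (g + 7)/(g - 2)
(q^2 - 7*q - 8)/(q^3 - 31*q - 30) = (q - 8)/(q^2 - q - 30)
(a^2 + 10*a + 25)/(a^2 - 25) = (a + 5)/(a - 5)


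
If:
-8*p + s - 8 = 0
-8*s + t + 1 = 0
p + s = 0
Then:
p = -8/9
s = 8/9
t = 55/9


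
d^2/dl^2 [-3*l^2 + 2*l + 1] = -6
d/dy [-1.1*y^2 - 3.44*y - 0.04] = -2.2*y - 3.44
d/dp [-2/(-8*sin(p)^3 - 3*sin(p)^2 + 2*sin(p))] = 4*(-12*cos(p) - 3/tan(p) + cos(p)/sin(p)^2)/(8*sin(p)^2 + 3*sin(p) - 2)^2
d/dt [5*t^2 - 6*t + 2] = 10*t - 6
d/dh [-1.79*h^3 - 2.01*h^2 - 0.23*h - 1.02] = -5.37*h^2 - 4.02*h - 0.23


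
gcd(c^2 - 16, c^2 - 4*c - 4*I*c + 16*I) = c - 4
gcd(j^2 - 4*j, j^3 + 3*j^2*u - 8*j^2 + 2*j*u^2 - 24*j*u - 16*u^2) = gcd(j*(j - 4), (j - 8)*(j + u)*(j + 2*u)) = 1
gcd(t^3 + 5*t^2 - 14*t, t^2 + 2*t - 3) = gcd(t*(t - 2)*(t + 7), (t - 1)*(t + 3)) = 1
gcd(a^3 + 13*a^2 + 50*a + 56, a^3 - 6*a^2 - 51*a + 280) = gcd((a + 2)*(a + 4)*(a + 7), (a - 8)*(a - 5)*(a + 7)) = a + 7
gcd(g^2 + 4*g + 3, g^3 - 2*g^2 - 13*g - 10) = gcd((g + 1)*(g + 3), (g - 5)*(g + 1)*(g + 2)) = g + 1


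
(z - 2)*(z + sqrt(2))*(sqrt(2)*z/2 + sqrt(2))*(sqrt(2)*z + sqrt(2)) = z^4 + z^3 + sqrt(2)*z^3 - 4*z^2 + sqrt(2)*z^2 - 4*sqrt(2)*z - 4*z - 4*sqrt(2)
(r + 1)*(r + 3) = r^2 + 4*r + 3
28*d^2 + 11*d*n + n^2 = (4*d + n)*(7*d + n)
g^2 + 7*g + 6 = (g + 1)*(g + 6)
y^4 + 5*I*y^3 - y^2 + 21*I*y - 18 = (y - 2*I)*(y + I)*(y + 3*I)^2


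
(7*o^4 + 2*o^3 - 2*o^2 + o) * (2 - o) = -7*o^5 + 12*o^4 + 6*o^3 - 5*o^2 + 2*o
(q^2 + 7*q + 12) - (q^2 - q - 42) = 8*q + 54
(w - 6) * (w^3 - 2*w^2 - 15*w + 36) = w^4 - 8*w^3 - 3*w^2 + 126*w - 216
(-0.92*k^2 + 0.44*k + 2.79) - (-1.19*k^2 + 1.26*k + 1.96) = 0.27*k^2 - 0.82*k + 0.83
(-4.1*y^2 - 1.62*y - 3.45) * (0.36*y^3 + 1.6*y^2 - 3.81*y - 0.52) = -1.476*y^5 - 7.1432*y^4 + 11.787*y^3 + 2.7842*y^2 + 13.9869*y + 1.794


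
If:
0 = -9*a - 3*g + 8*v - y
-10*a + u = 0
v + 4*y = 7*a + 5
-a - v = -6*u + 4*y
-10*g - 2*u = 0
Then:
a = 5/52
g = -5/26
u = 25/26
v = 355/1716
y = 2345/1716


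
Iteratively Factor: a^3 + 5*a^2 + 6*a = (a)*(a^2 + 5*a + 6) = a*(a + 2)*(a + 3)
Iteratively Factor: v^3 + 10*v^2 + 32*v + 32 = (v + 2)*(v^2 + 8*v + 16) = (v + 2)*(v + 4)*(v + 4)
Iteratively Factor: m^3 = (m)*(m^2) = m^2*(m)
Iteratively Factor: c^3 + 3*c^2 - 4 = (c + 2)*(c^2 + c - 2) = (c - 1)*(c + 2)*(c + 2)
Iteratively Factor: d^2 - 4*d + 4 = (d - 2)*(d - 2)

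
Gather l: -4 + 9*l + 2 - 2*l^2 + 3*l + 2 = -2*l^2 + 12*l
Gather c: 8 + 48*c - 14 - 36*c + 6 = 12*c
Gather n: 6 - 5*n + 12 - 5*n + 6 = 24 - 10*n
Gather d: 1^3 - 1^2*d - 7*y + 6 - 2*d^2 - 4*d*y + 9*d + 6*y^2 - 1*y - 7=-2*d^2 + d*(8 - 4*y) + 6*y^2 - 8*y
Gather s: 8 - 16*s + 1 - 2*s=9 - 18*s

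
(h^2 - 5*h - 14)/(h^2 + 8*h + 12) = (h - 7)/(h + 6)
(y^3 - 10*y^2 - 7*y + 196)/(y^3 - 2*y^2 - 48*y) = (-y^3 + 10*y^2 + 7*y - 196)/(y*(-y^2 + 2*y + 48))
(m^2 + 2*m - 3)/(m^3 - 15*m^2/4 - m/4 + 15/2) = 4*(m^2 + 2*m - 3)/(4*m^3 - 15*m^2 - m + 30)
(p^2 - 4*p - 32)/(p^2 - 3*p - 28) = (p - 8)/(p - 7)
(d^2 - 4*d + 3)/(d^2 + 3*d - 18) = (d - 1)/(d + 6)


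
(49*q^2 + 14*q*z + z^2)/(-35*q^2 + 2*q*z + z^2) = (7*q + z)/(-5*q + z)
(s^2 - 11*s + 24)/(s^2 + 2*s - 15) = (s - 8)/(s + 5)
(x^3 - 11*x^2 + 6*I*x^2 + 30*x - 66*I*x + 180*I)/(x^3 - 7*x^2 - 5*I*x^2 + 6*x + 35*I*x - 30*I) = (x^2 + x*(-5 + 6*I) - 30*I)/(x^2 - x*(1 + 5*I) + 5*I)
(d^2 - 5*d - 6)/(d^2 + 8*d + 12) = (d^2 - 5*d - 6)/(d^2 + 8*d + 12)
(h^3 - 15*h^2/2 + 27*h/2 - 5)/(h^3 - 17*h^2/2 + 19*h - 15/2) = (h - 2)/(h - 3)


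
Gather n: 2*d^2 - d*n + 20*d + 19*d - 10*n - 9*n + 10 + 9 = 2*d^2 + 39*d + n*(-d - 19) + 19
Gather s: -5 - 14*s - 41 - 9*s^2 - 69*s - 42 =-9*s^2 - 83*s - 88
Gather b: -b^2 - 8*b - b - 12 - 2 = -b^2 - 9*b - 14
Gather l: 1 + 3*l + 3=3*l + 4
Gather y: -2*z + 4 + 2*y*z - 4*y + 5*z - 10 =y*(2*z - 4) + 3*z - 6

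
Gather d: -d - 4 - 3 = -d - 7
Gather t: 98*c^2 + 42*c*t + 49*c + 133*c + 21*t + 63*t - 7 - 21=98*c^2 + 182*c + t*(42*c + 84) - 28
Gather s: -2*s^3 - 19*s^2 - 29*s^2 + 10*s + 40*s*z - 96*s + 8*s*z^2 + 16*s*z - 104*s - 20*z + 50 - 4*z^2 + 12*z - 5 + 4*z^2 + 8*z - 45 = -2*s^3 - 48*s^2 + s*(8*z^2 + 56*z - 190)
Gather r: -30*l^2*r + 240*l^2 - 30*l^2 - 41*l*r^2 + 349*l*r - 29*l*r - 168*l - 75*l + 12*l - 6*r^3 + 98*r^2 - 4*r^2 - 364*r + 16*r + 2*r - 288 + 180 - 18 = 210*l^2 - 231*l - 6*r^3 + r^2*(94 - 41*l) + r*(-30*l^2 + 320*l - 346) - 126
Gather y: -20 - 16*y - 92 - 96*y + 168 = 56 - 112*y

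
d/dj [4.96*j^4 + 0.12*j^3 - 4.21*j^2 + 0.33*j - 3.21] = 19.84*j^3 + 0.36*j^2 - 8.42*j + 0.33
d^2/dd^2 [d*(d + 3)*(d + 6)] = 6*d + 18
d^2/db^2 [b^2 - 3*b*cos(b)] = 3*b*cos(b) + 6*sin(b) + 2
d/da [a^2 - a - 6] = 2*a - 1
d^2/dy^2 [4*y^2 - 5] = 8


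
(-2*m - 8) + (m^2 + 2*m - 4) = m^2 - 12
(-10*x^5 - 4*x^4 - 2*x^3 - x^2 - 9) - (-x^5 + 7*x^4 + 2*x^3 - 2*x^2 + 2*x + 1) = -9*x^5 - 11*x^4 - 4*x^3 + x^2 - 2*x - 10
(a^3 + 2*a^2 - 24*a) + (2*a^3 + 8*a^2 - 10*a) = 3*a^3 + 10*a^2 - 34*a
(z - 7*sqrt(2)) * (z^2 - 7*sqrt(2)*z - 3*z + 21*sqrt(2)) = z^3 - 14*sqrt(2)*z^2 - 3*z^2 + 42*sqrt(2)*z + 98*z - 294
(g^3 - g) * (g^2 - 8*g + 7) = g^5 - 8*g^4 + 6*g^3 + 8*g^2 - 7*g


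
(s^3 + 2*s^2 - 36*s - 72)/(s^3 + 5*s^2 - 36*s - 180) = (s + 2)/(s + 5)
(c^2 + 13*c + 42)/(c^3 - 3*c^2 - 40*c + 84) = (c + 7)/(c^2 - 9*c + 14)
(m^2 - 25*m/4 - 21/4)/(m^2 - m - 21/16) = 4*(m - 7)/(4*m - 7)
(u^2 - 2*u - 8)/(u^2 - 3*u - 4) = (u + 2)/(u + 1)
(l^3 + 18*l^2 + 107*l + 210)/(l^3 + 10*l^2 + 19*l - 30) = (l + 7)/(l - 1)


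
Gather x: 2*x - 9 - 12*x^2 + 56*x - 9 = -12*x^2 + 58*x - 18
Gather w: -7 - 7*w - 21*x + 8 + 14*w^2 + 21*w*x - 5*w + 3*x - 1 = 14*w^2 + w*(21*x - 12) - 18*x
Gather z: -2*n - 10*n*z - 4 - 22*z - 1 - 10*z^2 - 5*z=-2*n - 10*z^2 + z*(-10*n - 27) - 5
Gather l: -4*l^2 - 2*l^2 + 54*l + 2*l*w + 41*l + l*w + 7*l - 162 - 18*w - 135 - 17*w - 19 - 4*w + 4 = -6*l^2 + l*(3*w + 102) - 39*w - 312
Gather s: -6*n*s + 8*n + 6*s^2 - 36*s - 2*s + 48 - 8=8*n + 6*s^2 + s*(-6*n - 38) + 40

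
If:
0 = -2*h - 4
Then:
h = -2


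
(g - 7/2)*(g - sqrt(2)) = g^2 - 7*g/2 - sqrt(2)*g + 7*sqrt(2)/2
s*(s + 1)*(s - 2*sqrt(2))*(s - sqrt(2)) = s^4 - 3*sqrt(2)*s^3 + s^3 - 3*sqrt(2)*s^2 + 4*s^2 + 4*s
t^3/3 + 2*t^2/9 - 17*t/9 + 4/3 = (t/3 + 1)*(t - 4/3)*(t - 1)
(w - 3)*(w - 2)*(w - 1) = w^3 - 6*w^2 + 11*w - 6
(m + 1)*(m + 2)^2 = m^3 + 5*m^2 + 8*m + 4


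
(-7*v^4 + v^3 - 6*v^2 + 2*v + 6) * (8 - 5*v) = 35*v^5 - 61*v^4 + 38*v^3 - 58*v^2 - 14*v + 48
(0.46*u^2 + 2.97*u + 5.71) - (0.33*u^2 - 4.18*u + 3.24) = 0.13*u^2 + 7.15*u + 2.47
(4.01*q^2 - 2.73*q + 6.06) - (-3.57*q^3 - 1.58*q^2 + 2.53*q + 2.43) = 3.57*q^3 + 5.59*q^2 - 5.26*q + 3.63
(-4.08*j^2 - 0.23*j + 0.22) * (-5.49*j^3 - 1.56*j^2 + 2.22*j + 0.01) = 22.3992*j^5 + 7.6275*j^4 - 9.9066*j^3 - 0.8946*j^2 + 0.4861*j + 0.0022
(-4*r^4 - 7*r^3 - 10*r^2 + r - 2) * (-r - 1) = 4*r^5 + 11*r^4 + 17*r^3 + 9*r^2 + r + 2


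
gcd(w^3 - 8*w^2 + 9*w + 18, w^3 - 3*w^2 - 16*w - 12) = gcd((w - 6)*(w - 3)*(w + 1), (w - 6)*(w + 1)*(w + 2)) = w^2 - 5*w - 6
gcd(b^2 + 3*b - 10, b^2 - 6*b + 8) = b - 2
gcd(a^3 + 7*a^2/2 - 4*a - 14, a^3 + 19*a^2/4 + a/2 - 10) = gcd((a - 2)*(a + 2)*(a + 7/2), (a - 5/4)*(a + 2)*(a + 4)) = a + 2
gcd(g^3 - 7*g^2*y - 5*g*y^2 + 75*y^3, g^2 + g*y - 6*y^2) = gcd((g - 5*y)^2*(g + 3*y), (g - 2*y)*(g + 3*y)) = g + 3*y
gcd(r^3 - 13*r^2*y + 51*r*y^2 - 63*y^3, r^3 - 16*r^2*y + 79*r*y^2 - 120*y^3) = -r + 3*y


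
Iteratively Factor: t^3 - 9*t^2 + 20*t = (t - 4)*(t^2 - 5*t) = (t - 5)*(t - 4)*(t)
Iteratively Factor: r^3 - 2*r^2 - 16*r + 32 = (r - 4)*(r^2 + 2*r - 8) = (r - 4)*(r - 2)*(r + 4)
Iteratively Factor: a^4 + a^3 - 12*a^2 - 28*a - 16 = (a - 4)*(a^3 + 5*a^2 + 8*a + 4) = (a - 4)*(a + 2)*(a^2 + 3*a + 2) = (a - 4)*(a + 1)*(a + 2)*(a + 2)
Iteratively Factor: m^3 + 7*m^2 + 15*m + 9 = (m + 3)*(m^2 + 4*m + 3) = (m + 1)*(m + 3)*(m + 3)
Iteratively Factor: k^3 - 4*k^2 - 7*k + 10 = (k - 5)*(k^2 + k - 2) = (k - 5)*(k - 1)*(k + 2)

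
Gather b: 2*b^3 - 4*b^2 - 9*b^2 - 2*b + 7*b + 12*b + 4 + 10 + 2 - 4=2*b^3 - 13*b^2 + 17*b + 12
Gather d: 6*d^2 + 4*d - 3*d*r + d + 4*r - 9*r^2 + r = 6*d^2 + d*(5 - 3*r) - 9*r^2 + 5*r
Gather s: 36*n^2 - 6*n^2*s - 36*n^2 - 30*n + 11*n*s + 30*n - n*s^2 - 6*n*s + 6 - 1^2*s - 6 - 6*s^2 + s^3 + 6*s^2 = -n*s^2 + s^3 + s*(-6*n^2 + 5*n - 1)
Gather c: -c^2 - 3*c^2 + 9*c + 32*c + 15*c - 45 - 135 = -4*c^2 + 56*c - 180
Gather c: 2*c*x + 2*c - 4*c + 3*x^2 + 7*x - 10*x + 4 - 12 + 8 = c*(2*x - 2) + 3*x^2 - 3*x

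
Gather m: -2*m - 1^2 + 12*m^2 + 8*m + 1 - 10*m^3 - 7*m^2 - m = -10*m^3 + 5*m^2 + 5*m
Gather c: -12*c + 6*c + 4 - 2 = 2 - 6*c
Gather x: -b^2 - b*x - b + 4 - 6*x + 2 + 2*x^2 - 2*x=-b^2 - b + 2*x^2 + x*(-b - 8) + 6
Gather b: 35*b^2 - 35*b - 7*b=35*b^2 - 42*b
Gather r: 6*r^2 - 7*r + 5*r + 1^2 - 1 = 6*r^2 - 2*r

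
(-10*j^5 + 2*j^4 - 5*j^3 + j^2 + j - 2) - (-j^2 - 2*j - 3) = -10*j^5 + 2*j^4 - 5*j^3 + 2*j^2 + 3*j + 1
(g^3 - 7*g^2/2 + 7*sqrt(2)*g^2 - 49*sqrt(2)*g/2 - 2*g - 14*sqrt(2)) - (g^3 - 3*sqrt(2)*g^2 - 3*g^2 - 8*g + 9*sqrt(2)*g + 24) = -g^2/2 + 10*sqrt(2)*g^2 - 67*sqrt(2)*g/2 + 6*g - 24 - 14*sqrt(2)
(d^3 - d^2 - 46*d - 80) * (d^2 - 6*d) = d^5 - 7*d^4 - 40*d^3 + 196*d^2 + 480*d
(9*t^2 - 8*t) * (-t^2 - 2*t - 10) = -9*t^4 - 10*t^3 - 74*t^2 + 80*t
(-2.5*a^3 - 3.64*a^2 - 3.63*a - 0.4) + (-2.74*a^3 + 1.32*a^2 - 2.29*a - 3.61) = -5.24*a^3 - 2.32*a^2 - 5.92*a - 4.01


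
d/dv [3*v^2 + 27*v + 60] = 6*v + 27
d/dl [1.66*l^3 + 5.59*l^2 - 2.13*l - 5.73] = 4.98*l^2 + 11.18*l - 2.13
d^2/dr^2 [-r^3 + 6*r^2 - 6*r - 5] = 12 - 6*r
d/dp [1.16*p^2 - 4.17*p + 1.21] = 2.32*p - 4.17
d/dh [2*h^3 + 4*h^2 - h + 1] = 6*h^2 + 8*h - 1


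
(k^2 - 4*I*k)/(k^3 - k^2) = (k - 4*I)/(k*(k - 1))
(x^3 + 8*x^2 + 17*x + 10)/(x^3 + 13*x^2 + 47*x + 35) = (x + 2)/(x + 7)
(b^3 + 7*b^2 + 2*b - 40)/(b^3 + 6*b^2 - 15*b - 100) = (b^2 + 2*b - 8)/(b^2 + b - 20)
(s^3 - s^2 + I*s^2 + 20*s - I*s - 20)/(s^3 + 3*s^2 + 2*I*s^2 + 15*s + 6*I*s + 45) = (s^2 - s*(1 + 4*I) + 4*I)/(s^2 + 3*s*(1 - I) - 9*I)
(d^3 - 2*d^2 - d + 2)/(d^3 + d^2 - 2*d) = (d^2 - d - 2)/(d*(d + 2))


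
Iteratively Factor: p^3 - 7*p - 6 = (p - 3)*(p^2 + 3*p + 2) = (p - 3)*(p + 1)*(p + 2)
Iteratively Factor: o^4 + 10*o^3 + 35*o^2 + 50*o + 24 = (o + 3)*(o^3 + 7*o^2 + 14*o + 8) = (o + 1)*(o + 3)*(o^2 + 6*o + 8) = (o + 1)*(o + 2)*(o + 3)*(o + 4)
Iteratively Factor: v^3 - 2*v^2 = (v)*(v^2 - 2*v) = v^2*(v - 2)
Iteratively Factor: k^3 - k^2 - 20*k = (k - 5)*(k^2 + 4*k) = (k - 5)*(k + 4)*(k)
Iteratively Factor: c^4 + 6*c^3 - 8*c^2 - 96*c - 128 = (c + 4)*(c^3 + 2*c^2 - 16*c - 32) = (c - 4)*(c + 4)*(c^2 + 6*c + 8) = (c - 4)*(c + 4)^2*(c + 2)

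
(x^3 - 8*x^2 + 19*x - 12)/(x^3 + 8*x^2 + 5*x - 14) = (x^2 - 7*x + 12)/(x^2 + 9*x + 14)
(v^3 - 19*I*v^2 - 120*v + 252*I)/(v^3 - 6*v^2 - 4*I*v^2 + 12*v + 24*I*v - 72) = (v^2 - 13*I*v - 42)/(v^2 + 2*v*(-3 + I) - 12*I)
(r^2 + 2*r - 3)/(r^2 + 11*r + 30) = (r^2 + 2*r - 3)/(r^2 + 11*r + 30)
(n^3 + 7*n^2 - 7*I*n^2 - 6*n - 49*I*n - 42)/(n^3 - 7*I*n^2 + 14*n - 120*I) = (n^2 + n*(7 - I) - 7*I)/(n^2 - I*n + 20)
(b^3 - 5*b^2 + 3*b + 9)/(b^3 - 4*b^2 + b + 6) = (b - 3)/(b - 2)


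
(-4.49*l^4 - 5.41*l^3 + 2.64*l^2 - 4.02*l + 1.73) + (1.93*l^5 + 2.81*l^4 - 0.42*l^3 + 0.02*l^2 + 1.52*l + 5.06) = 1.93*l^5 - 1.68*l^4 - 5.83*l^3 + 2.66*l^2 - 2.5*l + 6.79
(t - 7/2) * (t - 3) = t^2 - 13*t/2 + 21/2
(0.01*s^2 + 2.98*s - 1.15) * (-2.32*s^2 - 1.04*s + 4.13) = -0.0232*s^4 - 6.924*s^3 - 0.3899*s^2 + 13.5034*s - 4.7495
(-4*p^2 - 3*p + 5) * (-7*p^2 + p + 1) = 28*p^4 + 17*p^3 - 42*p^2 + 2*p + 5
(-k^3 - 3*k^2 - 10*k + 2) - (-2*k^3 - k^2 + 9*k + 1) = k^3 - 2*k^2 - 19*k + 1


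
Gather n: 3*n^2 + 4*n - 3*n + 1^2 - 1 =3*n^2 + n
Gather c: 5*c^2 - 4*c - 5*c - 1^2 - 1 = 5*c^2 - 9*c - 2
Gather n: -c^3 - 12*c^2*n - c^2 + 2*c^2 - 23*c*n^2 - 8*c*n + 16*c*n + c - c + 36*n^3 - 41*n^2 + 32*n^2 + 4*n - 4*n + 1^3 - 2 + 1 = -c^3 + c^2 + 36*n^3 + n^2*(-23*c - 9) + n*(-12*c^2 + 8*c)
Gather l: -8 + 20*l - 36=20*l - 44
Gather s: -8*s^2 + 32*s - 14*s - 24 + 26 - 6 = -8*s^2 + 18*s - 4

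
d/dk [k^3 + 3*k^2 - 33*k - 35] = 3*k^2 + 6*k - 33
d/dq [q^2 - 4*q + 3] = 2*q - 4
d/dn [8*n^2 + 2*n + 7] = 16*n + 2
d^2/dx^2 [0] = 0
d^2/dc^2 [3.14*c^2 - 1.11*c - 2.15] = 6.28000000000000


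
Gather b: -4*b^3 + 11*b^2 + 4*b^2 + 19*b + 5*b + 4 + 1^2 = -4*b^3 + 15*b^2 + 24*b + 5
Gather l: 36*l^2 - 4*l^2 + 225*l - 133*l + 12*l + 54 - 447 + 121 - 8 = 32*l^2 + 104*l - 280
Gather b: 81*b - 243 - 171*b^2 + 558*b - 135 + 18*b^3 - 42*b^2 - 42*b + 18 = 18*b^3 - 213*b^2 + 597*b - 360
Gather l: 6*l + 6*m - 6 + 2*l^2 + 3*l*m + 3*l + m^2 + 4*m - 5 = 2*l^2 + l*(3*m + 9) + m^2 + 10*m - 11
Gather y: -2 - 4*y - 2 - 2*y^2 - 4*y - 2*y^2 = -4*y^2 - 8*y - 4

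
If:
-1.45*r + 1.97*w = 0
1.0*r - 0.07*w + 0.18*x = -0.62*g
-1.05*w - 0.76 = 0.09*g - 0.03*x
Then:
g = 1.83048138337297 - 0.425510934086119*x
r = 0.0883698447379106*x - 1.19654801265815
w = 0.0650437943502388*x - 0.880707928098636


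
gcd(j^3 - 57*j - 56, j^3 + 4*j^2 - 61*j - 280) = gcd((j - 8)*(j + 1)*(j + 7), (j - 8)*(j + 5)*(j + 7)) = j^2 - j - 56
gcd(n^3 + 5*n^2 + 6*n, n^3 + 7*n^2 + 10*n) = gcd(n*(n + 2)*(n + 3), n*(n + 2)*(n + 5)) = n^2 + 2*n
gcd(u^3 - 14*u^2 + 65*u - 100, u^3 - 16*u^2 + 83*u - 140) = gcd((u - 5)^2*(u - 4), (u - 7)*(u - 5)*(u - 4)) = u^2 - 9*u + 20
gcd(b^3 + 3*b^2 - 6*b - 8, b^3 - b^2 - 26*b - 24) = b^2 + 5*b + 4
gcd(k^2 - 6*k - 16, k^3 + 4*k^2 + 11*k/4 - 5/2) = k + 2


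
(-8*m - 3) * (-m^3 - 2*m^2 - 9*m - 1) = 8*m^4 + 19*m^3 + 78*m^2 + 35*m + 3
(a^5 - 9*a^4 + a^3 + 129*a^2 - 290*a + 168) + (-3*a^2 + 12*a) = a^5 - 9*a^4 + a^3 + 126*a^2 - 278*a + 168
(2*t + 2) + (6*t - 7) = 8*t - 5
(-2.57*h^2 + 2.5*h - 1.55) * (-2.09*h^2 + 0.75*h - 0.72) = 5.3713*h^4 - 7.1525*h^3 + 6.9649*h^2 - 2.9625*h + 1.116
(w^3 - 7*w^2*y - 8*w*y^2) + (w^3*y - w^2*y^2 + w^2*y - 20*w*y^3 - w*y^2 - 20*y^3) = w^3*y + w^3 - w^2*y^2 - 6*w^2*y - 20*w*y^3 - 9*w*y^2 - 20*y^3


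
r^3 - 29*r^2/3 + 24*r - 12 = (r - 6)*(r - 3)*(r - 2/3)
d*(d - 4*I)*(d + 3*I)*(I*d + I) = I*d^4 + d^3 + I*d^3 + d^2 + 12*I*d^2 + 12*I*d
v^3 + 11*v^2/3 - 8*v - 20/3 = (v - 2)*(v + 2/3)*(v + 5)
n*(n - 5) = n^2 - 5*n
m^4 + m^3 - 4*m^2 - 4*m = m*(m - 2)*(m + 1)*(m + 2)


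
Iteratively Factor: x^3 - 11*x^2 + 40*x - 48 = (x - 4)*(x^2 - 7*x + 12) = (x - 4)*(x - 3)*(x - 4)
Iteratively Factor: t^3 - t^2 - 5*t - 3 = (t + 1)*(t^2 - 2*t - 3) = (t - 3)*(t + 1)*(t + 1)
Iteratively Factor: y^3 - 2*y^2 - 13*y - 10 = (y + 2)*(y^2 - 4*y - 5) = (y + 1)*(y + 2)*(y - 5)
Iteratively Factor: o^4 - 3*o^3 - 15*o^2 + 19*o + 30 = (o - 2)*(o^3 - o^2 - 17*o - 15) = (o - 2)*(o + 1)*(o^2 - 2*o - 15) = (o - 5)*(o - 2)*(o + 1)*(o + 3)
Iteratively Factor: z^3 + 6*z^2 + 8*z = (z + 4)*(z^2 + 2*z) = z*(z + 4)*(z + 2)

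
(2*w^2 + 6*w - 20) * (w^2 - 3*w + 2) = 2*w^4 - 34*w^2 + 72*w - 40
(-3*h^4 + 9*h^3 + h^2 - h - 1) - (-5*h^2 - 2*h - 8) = -3*h^4 + 9*h^3 + 6*h^2 + h + 7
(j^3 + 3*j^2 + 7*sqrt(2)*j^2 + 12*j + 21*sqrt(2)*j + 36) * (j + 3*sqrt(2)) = j^4 + 3*j^3 + 10*sqrt(2)*j^3 + 30*sqrt(2)*j^2 + 54*j^2 + 36*sqrt(2)*j + 162*j + 108*sqrt(2)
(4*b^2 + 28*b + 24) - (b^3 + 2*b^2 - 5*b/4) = -b^3 + 2*b^2 + 117*b/4 + 24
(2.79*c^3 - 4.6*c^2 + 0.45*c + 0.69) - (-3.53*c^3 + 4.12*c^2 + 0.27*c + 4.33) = 6.32*c^3 - 8.72*c^2 + 0.18*c - 3.64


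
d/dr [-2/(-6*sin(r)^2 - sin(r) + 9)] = -2*(12*sin(r) + 1)*cos(r)/(6*sin(r)^2 + sin(r) - 9)^2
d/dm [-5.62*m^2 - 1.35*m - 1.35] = -11.24*m - 1.35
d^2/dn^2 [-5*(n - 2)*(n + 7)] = -10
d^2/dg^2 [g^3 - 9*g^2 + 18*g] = 6*g - 18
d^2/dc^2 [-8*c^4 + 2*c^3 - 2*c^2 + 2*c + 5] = -96*c^2 + 12*c - 4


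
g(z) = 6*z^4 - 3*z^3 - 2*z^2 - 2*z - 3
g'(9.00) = 16729.00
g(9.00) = 36996.00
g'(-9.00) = -18191.00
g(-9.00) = 41406.00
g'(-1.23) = -55.36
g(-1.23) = 15.75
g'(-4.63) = -2558.48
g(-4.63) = 3018.39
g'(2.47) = 294.87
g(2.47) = 157.98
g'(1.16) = 18.71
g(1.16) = -1.83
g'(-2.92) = -664.59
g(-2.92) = 496.68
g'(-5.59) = -4453.12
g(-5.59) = 6328.38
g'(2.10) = 172.17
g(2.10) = 72.89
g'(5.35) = 3394.13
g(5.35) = 4385.15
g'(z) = 24*z^3 - 9*z^2 - 4*z - 2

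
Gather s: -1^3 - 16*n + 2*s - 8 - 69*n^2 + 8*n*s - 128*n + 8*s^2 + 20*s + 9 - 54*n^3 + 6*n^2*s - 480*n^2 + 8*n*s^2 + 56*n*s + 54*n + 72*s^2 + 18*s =-54*n^3 - 549*n^2 - 90*n + s^2*(8*n + 80) + s*(6*n^2 + 64*n + 40)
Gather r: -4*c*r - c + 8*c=-4*c*r + 7*c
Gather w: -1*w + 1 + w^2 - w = w^2 - 2*w + 1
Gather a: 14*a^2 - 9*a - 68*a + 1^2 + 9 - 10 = 14*a^2 - 77*a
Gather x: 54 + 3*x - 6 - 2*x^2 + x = -2*x^2 + 4*x + 48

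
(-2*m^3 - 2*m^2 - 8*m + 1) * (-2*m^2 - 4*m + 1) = 4*m^5 + 12*m^4 + 22*m^3 + 28*m^2 - 12*m + 1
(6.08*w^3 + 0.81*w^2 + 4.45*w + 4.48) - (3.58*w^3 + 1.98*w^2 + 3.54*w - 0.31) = 2.5*w^3 - 1.17*w^2 + 0.91*w + 4.79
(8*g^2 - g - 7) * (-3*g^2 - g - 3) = -24*g^4 - 5*g^3 - 2*g^2 + 10*g + 21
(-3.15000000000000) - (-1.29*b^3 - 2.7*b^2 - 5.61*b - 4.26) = 1.29*b^3 + 2.7*b^2 + 5.61*b + 1.11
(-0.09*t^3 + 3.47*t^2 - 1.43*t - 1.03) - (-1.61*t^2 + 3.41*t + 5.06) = -0.09*t^3 + 5.08*t^2 - 4.84*t - 6.09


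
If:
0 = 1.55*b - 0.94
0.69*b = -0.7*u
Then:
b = 0.61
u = -0.60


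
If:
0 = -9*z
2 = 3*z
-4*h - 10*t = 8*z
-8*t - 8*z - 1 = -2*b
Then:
No Solution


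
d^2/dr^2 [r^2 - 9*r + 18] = 2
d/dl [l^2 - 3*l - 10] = 2*l - 3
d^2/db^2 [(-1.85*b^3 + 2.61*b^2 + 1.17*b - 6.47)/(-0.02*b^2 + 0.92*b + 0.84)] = (3.096856*b^3 + 8.33052*b^2 + 6.999936*b + 9.294928)/(8.0e-6*b^6 - 0.001104*b^5 + 0.049776*b^4 - 0.685952*b^3 - 2.090592*b^2 - 1.947456*b - 0.592704)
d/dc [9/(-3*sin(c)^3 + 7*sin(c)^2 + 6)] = 9*(9*sin(c) - 14)*sin(c)*cos(c)/(-3*sin(c)^3 + 7*sin(c)^2 + 6)^2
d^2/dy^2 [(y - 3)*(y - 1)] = 2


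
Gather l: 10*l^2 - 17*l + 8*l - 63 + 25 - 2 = 10*l^2 - 9*l - 40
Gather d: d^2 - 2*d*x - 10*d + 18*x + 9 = d^2 + d*(-2*x - 10) + 18*x + 9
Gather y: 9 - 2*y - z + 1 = -2*y - z + 10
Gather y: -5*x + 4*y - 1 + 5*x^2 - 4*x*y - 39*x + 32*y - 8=5*x^2 - 44*x + y*(36 - 4*x) - 9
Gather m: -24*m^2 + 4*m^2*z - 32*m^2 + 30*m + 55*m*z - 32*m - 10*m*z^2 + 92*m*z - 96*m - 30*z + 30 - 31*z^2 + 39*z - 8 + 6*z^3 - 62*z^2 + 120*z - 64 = m^2*(4*z - 56) + m*(-10*z^2 + 147*z - 98) + 6*z^3 - 93*z^2 + 129*z - 42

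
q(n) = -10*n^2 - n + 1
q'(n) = -20*n - 1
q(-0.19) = 0.83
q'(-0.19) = 2.80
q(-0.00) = 1.00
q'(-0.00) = -1.00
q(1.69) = -29.25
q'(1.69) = -34.80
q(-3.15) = -95.08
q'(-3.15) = 62.00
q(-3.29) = -103.95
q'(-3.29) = 64.80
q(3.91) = -155.79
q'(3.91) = -79.20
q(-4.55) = -201.48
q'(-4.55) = 90.00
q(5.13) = -267.30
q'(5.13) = -103.60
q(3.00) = -92.00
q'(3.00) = -61.00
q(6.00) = -365.00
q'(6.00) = -121.00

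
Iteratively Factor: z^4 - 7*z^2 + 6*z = (z + 3)*(z^3 - 3*z^2 + 2*z) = (z - 2)*(z + 3)*(z^2 - z) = z*(z - 2)*(z + 3)*(z - 1)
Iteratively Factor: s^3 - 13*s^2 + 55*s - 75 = (s - 5)*(s^2 - 8*s + 15) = (s - 5)*(s - 3)*(s - 5)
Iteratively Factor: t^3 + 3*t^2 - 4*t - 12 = (t + 3)*(t^2 - 4) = (t - 2)*(t + 3)*(t + 2)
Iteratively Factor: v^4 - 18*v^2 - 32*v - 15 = (v + 3)*(v^3 - 3*v^2 - 9*v - 5) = (v - 5)*(v + 3)*(v^2 + 2*v + 1) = (v - 5)*(v + 1)*(v + 3)*(v + 1)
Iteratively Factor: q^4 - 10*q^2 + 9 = (q - 1)*(q^3 + q^2 - 9*q - 9) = (q - 3)*(q - 1)*(q^2 + 4*q + 3) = (q - 3)*(q - 1)*(q + 1)*(q + 3)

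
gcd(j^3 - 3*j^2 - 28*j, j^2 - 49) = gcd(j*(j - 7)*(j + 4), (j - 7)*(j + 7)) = j - 7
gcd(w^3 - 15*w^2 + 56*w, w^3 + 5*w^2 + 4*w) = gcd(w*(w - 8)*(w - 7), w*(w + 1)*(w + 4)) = w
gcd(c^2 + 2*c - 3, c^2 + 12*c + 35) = 1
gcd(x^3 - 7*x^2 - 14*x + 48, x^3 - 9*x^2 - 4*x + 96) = x^2 - 5*x - 24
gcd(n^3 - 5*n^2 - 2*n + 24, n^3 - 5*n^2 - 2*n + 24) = n^3 - 5*n^2 - 2*n + 24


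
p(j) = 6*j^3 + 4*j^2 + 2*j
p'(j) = 18*j^2 + 8*j + 2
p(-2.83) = -109.62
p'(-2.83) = 123.52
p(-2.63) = -86.74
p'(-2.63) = 105.46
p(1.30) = 22.54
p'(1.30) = 42.82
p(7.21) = 2471.19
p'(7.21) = 995.39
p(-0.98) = -3.77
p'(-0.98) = 11.45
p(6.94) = 2212.07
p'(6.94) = 924.46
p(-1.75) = -23.41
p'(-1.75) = 43.12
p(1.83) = 53.83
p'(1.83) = 76.92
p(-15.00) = -19380.00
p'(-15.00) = 3932.00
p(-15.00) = -19380.00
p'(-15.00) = 3932.00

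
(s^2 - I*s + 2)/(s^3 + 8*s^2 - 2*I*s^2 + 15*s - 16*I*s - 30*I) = (s + I)/(s^2 + 8*s + 15)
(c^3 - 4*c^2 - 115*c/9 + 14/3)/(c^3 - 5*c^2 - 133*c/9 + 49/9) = (c - 6)/(c - 7)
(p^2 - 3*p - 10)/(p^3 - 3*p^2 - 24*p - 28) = (p - 5)/(p^2 - 5*p - 14)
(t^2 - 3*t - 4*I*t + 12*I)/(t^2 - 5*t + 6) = (t - 4*I)/(t - 2)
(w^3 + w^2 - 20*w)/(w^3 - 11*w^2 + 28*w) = (w + 5)/(w - 7)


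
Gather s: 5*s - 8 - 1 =5*s - 9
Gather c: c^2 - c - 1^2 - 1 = c^2 - c - 2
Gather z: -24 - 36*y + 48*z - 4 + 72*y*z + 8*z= -36*y + z*(72*y + 56) - 28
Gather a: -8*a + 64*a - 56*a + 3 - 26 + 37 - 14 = 0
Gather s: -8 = -8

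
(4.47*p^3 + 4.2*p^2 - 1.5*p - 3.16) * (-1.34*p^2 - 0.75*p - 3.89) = -5.9898*p^5 - 8.9805*p^4 - 18.5283*p^3 - 10.9786*p^2 + 8.205*p + 12.2924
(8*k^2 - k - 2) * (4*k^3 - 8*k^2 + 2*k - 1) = 32*k^5 - 68*k^4 + 16*k^3 + 6*k^2 - 3*k + 2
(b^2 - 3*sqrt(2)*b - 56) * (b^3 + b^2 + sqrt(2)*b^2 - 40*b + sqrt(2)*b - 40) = b^5 - 2*sqrt(2)*b^4 + b^4 - 102*b^3 - 2*sqrt(2)*b^3 - 102*b^2 + 64*sqrt(2)*b^2 + 64*sqrt(2)*b + 2240*b + 2240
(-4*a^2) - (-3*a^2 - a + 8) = -a^2 + a - 8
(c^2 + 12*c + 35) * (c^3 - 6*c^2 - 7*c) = c^5 + 6*c^4 - 44*c^3 - 294*c^2 - 245*c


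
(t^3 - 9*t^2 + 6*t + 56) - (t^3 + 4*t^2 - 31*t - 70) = -13*t^2 + 37*t + 126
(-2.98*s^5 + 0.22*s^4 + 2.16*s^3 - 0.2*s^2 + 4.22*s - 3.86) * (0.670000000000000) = -1.9966*s^5 + 0.1474*s^4 + 1.4472*s^3 - 0.134*s^2 + 2.8274*s - 2.5862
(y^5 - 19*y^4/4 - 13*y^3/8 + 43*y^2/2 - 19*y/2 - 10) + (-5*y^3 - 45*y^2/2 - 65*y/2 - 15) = y^5 - 19*y^4/4 - 53*y^3/8 - y^2 - 42*y - 25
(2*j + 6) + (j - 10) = 3*j - 4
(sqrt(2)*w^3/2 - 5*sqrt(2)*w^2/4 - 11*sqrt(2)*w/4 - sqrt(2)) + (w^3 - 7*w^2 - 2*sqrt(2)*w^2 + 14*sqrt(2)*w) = sqrt(2)*w^3/2 + w^3 - 7*w^2 - 13*sqrt(2)*w^2/4 + 45*sqrt(2)*w/4 - sqrt(2)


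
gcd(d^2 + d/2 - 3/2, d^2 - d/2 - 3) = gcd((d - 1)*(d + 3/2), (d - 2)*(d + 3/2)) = d + 3/2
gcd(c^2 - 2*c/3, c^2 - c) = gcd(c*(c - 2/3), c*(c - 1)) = c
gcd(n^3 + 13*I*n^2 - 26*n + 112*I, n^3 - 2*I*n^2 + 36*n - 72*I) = n - 2*I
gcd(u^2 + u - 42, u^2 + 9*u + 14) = u + 7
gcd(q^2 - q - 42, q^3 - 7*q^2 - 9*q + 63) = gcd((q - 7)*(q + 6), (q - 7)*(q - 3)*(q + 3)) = q - 7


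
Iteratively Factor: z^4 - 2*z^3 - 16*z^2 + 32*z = (z + 4)*(z^3 - 6*z^2 + 8*z) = z*(z + 4)*(z^2 - 6*z + 8) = z*(z - 2)*(z + 4)*(z - 4)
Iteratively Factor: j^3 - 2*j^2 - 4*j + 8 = (j + 2)*(j^2 - 4*j + 4) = (j - 2)*(j + 2)*(j - 2)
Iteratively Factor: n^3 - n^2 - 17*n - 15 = (n - 5)*(n^2 + 4*n + 3) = (n - 5)*(n + 3)*(n + 1)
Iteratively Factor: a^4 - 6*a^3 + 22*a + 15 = (a + 1)*(a^3 - 7*a^2 + 7*a + 15) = (a - 3)*(a + 1)*(a^2 - 4*a - 5) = (a - 5)*(a - 3)*(a + 1)*(a + 1)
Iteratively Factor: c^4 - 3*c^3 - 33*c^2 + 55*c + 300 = (c - 5)*(c^3 + 2*c^2 - 23*c - 60) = (c - 5)*(c + 3)*(c^2 - c - 20) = (c - 5)*(c + 3)*(c + 4)*(c - 5)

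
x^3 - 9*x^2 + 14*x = x*(x - 7)*(x - 2)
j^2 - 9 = (j - 3)*(j + 3)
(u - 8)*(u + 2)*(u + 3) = u^3 - 3*u^2 - 34*u - 48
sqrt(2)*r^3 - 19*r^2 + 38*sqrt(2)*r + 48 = (r - 6*sqrt(2))*(r - 4*sqrt(2))*(sqrt(2)*r + 1)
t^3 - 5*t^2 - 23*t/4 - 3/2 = (t - 6)*(t + 1/2)^2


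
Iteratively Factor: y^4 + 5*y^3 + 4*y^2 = (y + 1)*(y^3 + 4*y^2) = y*(y + 1)*(y^2 + 4*y) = y^2*(y + 1)*(y + 4)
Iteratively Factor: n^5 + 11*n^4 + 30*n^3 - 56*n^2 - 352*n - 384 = (n + 4)*(n^4 + 7*n^3 + 2*n^2 - 64*n - 96) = (n + 4)^2*(n^3 + 3*n^2 - 10*n - 24) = (n + 2)*(n + 4)^2*(n^2 + n - 12) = (n + 2)*(n + 4)^3*(n - 3)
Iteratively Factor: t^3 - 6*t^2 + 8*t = (t)*(t^2 - 6*t + 8) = t*(t - 4)*(t - 2)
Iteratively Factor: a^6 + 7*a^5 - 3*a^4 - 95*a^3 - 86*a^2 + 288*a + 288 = (a + 4)*(a^5 + 3*a^4 - 15*a^3 - 35*a^2 + 54*a + 72) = (a - 3)*(a + 4)*(a^4 + 6*a^3 + 3*a^2 - 26*a - 24) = (a - 3)*(a + 3)*(a + 4)*(a^3 + 3*a^2 - 6*a - 8) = (a - 3)*(a + 3)*(a + 4)^2*(a^2 - a - 2) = (a - 3)*(a + 1)*(a + 3)*(a + 4)^2*(a - 2)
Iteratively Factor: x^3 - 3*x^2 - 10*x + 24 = (x - 2)*(x^2 - x - 12) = (x - 4)*(x - 2)*(x + 3)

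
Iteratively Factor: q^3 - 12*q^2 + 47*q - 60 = (q - 3)*(q^2 - 9*q + 20) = (q - 5)*(q - 3)*(q - 4)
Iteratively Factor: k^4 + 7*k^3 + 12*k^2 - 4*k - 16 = (k + 2)*(k^3 + 5*k^2 + 2*k - 8) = (k + 2)*(k + 4)*(k^2 + k - 2) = (k - 1)*(k + 2)*(k + 4)*(k + 2)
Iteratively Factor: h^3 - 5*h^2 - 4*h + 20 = (h - 2)*(h^2 - 3*h - 10) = (h - 5)*(h - 2)*(h + 2)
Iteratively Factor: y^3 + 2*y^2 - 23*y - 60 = (y - 5)*(y^2 + 7*y + 12) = (y - 5)*(y + 3)*(y + 4)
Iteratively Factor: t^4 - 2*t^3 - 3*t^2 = (t)*(t^3 - 2*t^2 - 3*t) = t*(t + 1)*(t^2 - 3*t) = t*(t - 3)*(t + 1)*(t)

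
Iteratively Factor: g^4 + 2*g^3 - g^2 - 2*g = (g + 2)*(g^3 - g) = g*(g + 2)*(g^2 - 1) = g*(g + 1)*(g + 2)*(g - 1)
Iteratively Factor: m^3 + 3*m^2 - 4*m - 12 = (m + 3)*(m^2 - 4) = (m - 2)*(m + 3)*(m + 2)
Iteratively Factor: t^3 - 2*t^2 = (t)*(t^2 - 2*t) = t*(t - 2)*(t)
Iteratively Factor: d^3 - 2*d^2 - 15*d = (d + 3)*(d^2 - 5*d) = (d - 5)*(d + 3)*(d)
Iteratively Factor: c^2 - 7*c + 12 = (c - 3)*(c - 4)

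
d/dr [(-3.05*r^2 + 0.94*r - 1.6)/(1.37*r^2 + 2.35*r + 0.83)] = (-8.4553*r^2 - 0.678999999999999*r + 4.5402)/(1.8769*r^4 + 6.439*r^3 + 7.7967*r^2 + 3.901*r + 0.6889)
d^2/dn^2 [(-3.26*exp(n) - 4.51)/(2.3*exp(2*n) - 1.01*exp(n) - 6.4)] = (-17.2454*exp(4*n) - 103.00458*exp(3*n) - 256.49301*exp(2*n) - 249.076811*exp(n) - 104.37696)*exp(n)/(12.167*exp(6*n) - 16.0287*exp(5*n) - 94.52931*exp(4*n) + 88.172899*exp(3*n) + 263.03808*exp(2*n) - 124.1088*exp(n) - 262.144)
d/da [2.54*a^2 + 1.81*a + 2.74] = 5.08*a + 1.81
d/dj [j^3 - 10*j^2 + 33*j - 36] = 3*j^2 - 20*j + 33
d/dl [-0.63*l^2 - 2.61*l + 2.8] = -1.26*l - 2.61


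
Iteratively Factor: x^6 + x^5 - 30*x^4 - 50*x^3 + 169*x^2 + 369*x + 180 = (x + 3)*(x^5 - 2*x^4 - 24*x^3 + 22*x^2 + 103*x + 60) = (x + 1)*(x + 3)*(x^4 - 3*x^3 - 21*x^2 + 43*x + 60) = (x - 3)*(x + 1)*(x + 3)*(x^3 - 21*x - 20) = (x - 3)*(x + 1)^2*(x + 3)*(x^2 - x - 20) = (x - 3)*(x + 1)^2*(x + 3)*(x + 4)*(x - 5)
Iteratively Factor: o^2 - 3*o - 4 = (o + 1)*(o - 4)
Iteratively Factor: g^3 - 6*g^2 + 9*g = (g)*(g^2 - 6*g + 9) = g*(g - 3)*(g - 3)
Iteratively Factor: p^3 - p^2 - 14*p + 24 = (p - 2)*(p^2 + p - 12) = (p - 3)*(p - 2)*(p + 4)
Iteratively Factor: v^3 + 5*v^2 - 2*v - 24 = (v - 2)*(v^2 + 7*v + 12) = (v - 2)*(v + 4)*(v + 3)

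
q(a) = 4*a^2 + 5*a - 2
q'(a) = 8*a + 5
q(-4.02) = 42.54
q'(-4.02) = -27.16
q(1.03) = 7.39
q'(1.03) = 13.24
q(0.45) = 1.06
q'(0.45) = 8.60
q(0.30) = -0.14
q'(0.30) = 7.40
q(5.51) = 146.99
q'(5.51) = 49.08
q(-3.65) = 33.04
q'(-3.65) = -24.20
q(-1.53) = -0.29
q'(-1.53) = -7.24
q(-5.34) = 85.36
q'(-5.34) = -37.72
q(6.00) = 172.00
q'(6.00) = 53.00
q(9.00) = 367.00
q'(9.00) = 77.00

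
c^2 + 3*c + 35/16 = (c + 5/4)*(c + 7/4)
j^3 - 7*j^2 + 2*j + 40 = (j - 5)*(j - 4)*(j + 2)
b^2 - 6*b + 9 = (b - 3)^2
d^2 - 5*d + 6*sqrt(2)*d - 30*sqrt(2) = (d - 5)*(d + 6*sqrt(2))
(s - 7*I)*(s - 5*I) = s^2 - 12*I*s - 35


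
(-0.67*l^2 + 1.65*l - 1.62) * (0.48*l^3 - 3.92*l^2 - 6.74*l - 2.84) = -0.3216*l^5 + 3.4184*l^4 - 2.7298*l^3 - 2.8678*l^2 + 6.2328*l + 4.6008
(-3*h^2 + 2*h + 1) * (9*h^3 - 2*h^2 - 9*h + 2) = -27*h^5 + 24*h^4 + 32*h^3 - 26*h^2 - 5*h + 2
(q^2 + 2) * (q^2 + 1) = q^4 + 3*q^2 + 2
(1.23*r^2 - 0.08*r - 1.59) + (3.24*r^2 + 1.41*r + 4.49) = 4.47*r^2 + 1.33*r + 2.9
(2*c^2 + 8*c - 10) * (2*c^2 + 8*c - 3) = 4*c^4 + 32*c^3 + 38*c^2 - 104*c + 30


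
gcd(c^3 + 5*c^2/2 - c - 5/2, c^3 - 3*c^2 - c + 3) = c^2 - 1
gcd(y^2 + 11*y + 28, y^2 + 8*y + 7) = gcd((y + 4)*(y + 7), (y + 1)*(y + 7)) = y + 7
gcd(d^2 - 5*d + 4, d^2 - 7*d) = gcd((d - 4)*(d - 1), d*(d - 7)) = 1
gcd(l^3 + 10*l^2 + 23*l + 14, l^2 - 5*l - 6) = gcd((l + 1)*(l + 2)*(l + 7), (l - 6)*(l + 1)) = l + 1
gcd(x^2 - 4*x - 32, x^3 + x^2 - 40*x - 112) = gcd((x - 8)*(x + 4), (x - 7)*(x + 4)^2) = x + 4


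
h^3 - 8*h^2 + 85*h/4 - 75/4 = (h - 3)*(h - 5/2)^2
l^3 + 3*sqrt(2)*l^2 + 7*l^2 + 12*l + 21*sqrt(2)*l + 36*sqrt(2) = (l + 3)*(l + 4)*(l + 3*sqrt(2))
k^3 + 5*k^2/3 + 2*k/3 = k*(k + 2/3)*(k + 1)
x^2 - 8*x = x*(x - 8)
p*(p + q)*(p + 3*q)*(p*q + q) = p^4*q + 4*p^3*q^2 + p^3*q + 3*p^2*q^3 + 4*p^2*q^2 + 3*p*q^3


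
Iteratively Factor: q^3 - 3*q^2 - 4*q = (q)*(q^2 - 3*q - 4) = q*(q + 1)*(q - 4)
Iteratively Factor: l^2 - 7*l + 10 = (l - 5)*(l - 2)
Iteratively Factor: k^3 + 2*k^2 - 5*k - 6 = (k + 3)*(k^2 - k - 2) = (k + 1)*(k + 3)*(k - 2)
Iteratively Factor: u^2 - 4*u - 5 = (u + 1)*(u - 5)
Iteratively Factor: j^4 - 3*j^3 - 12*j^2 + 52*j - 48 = (j - 3)*(j^3 - 12*j + 16) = (j - 3)*(j + 4)*(j^2 - 4*j + 4) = (j - 3)*(j - 2)*(j + 4)*(j - 2)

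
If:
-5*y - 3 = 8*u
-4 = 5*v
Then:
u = -5*y/8 - 3/8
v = -4/5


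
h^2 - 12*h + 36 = (h - 6)^2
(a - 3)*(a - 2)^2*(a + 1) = a^4 - 6*a^3 + 9*a^2 + 4*a - 12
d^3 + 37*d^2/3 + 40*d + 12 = (d + 1/3)*(d + 6)^2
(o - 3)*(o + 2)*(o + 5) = o^3 + 4*o^2 - 11*o - 30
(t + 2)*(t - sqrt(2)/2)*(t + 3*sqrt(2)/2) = t^3 + sqrt(2)*t^2 + 2*t^2 - 3*t/2 + 2*sqrt(2)*t - 3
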